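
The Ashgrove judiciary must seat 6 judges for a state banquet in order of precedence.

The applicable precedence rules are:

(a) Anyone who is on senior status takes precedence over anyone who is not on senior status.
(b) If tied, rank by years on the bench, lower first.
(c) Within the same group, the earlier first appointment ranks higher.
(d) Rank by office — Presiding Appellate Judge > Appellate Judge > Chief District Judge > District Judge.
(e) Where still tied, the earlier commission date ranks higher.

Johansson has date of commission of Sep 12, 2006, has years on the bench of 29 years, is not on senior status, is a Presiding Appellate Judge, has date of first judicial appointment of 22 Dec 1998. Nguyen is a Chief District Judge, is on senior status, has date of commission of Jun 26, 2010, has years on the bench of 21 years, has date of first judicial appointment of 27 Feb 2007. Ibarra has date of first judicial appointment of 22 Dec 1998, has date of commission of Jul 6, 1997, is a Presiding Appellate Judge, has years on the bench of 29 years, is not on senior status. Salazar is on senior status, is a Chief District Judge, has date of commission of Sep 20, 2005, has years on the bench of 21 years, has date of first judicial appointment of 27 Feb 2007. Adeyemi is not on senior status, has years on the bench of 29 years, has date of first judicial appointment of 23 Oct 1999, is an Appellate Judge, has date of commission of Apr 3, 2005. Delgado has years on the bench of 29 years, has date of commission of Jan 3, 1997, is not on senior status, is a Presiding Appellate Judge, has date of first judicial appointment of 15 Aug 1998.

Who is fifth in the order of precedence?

By the first rule: Salazar and Nguyen (both on senior status); then Delgado, Ibarra, Johansson and Adeyemi (each not on senior status).
Salazar and Nguyen both have years on the bench 21 years, so the next rule applies.
Salazar and Nguyen both have date of first judicial appointment 27 Feb 2007, so the next rule applies.
Salazar and Nguyen are each Chief District Judge, so the next rule applies.
Among Salazar and Nguyen, by date of commission (earlier first): Salazar (Sep 20, 2005) before Nguyen (Jun 26, 2010).
Delgado, Ibarra, Johansson and Adeyemi all have years on the bench 29 years, so the next rule applies.
Among Delgado, Ibarra, Johansson and Adeyemi, by date of first judicial appointment (earlier first): Delgado (15 Aug 1998) before Ibarra and Johansson (22 Dec 1998) before Adeyemi (23 Oct 1999).
Ibarra and Johansson are each Presiding Appellate Judge, so the next rule applies.
Among Ibarra and Johansson, by date of commission (earlier first): Ibarra (Jul 6, 1997) before Johansson (Sep 12, 2006).
Order: Salazar, Nguyen, Delgado, Ibarra, Johansson, Adeyemi.

Johansson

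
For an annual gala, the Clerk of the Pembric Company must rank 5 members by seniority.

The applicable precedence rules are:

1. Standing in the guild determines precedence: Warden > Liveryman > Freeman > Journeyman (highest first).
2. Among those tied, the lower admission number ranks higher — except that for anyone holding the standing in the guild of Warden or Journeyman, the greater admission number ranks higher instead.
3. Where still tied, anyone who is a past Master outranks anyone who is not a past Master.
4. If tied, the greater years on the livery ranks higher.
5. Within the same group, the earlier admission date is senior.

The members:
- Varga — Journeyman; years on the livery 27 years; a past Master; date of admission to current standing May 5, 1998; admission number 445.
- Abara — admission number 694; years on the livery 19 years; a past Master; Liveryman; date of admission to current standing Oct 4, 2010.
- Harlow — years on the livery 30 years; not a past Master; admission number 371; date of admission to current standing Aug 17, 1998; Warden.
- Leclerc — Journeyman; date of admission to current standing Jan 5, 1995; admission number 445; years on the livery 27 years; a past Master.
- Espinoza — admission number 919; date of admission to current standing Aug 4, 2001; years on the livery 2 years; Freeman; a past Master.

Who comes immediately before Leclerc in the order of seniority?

Espinoza

By standing in the guild: Harlow (Warden); then Abara (Liveryman); then Espinoza (Freeman); then Leclerc and Varga (Journeyman).
Leclerc and Varga both have admission number 445, so the next rule applies.
Leclerc and Varga are each a past Master, so the next rule applies.
Leclerc and Varga both have years on the livery 27 years, so the next rule applies.
Among Leclerc and Varga, by date of admission to current standing (earlier first): Leclerc (Jan 5, 1995) before Varga (May 5, 1998).
Order: Harlow, Abara, Espinoza, Leclerc, Varga.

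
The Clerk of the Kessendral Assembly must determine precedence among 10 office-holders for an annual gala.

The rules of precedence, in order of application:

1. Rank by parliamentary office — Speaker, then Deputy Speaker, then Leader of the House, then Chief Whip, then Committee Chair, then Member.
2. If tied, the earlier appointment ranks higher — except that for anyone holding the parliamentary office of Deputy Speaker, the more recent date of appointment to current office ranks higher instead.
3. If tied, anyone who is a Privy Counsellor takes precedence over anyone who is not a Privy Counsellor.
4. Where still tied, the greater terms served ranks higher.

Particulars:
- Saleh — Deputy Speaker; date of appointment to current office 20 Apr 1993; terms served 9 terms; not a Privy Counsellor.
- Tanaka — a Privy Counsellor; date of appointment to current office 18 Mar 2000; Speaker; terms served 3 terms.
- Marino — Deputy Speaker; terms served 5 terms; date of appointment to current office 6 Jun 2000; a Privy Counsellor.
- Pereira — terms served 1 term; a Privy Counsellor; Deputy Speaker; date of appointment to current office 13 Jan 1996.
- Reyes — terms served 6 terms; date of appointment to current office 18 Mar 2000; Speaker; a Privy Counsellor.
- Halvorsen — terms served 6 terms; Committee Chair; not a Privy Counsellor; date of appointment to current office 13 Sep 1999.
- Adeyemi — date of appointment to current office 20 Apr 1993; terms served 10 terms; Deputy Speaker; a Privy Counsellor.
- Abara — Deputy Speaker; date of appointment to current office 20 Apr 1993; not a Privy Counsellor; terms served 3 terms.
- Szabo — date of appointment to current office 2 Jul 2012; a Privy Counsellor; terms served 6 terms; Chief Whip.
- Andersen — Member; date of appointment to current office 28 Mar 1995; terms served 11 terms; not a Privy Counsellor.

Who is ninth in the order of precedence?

Halvorsen

By parliamentary office: Reyes and Tanaka (Speaker); then Marino, Pereira, Adeyemi, Saleh and Abara (Deputy Speaker); then Szabo (Chief Whip); then Halvorsen (Committee Chair); then Andersen (Member).
Reyes and Tanaka both have date of appointment to current office 18 Mar 2000, so the next rule applies.
Reyes and Tanaka are each a Privy Counsellor, so the next rule applies.
Among Reyes and Tanaka, by terms served (higher first): Reyes (6 terms) before Tanaka (3 terms).
Among Marino, Pereira, Adeyemi, Saleh and Abara, by date of appointment to current office (later first) (reversed rule for this group): Marino (6 Jun 2000) before Pereira (13 Jan 1996) before Adeyemi, Saleh and Abara (20 Apr 1993).
Among Adeyemi, Saleh and Abara, a Privy Counsellor before not a Privy Counsellor: Adeyemi (a Privy Counsellor) before Saleh and Abara (not a Privy Counsellor).
Among Saleh and Abara, by terms served (higher first): Saleh (9 terms) before Abara (3 terms).
Order: Reyes, Tanaka, Marino, Pereira, Adeyemi, Saleh, Abara, Szabo, Halvorsen, Andersen.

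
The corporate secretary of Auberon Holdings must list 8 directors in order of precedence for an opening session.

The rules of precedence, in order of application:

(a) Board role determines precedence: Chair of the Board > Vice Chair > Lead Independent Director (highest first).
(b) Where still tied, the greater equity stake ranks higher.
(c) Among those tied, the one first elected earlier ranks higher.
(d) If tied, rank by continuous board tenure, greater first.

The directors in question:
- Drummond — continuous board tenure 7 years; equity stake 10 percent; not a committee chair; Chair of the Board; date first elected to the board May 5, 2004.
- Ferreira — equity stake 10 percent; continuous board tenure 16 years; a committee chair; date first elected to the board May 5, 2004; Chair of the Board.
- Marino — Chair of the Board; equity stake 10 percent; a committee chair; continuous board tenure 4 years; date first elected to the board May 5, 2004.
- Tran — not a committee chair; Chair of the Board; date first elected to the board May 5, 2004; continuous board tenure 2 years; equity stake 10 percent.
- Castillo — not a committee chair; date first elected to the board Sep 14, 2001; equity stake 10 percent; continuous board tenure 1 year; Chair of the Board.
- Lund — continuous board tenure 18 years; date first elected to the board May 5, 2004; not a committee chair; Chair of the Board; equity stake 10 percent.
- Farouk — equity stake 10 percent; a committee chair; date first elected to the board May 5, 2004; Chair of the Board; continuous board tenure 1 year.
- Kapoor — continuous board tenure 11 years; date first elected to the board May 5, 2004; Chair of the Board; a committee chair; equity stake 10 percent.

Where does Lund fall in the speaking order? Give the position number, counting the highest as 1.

2

By board role: Castillo, Lund, Ferreira, Kapoor, Drummond, Marino, Tran and Farouk (Chair of the Board).
Castillo, Lund, Ferreira, Kapoor, Drummond, Marino, Tran and Farouk all have equity stake 10 percent, so the next rule applies.
Among Castillo, Lund, Ferreira, Kapoor, Drummond, Marino, Tran and Farouk, by date first elected to the board (earlier first): Castillo (Sep 14, 2001) before Lund, Ferreira, Kapoor, Drummond, Marino, Tran and Farouk (May 5, 2004).
Among Lund, Ferreira, Kapoor, Drummond, Marino, Tran and Farouk, by continuous board tenure (higher first): Lund (18 years) before Ferreira (16 years) before Kapoor (11 years) before Drummond (7 years) before Marino (4 years) before Tran (2 years) before Farouk (1 year).
Order: Castillo, Lund, Ferreira, Kapoor, Drummond, Marino, Tran, Farouk. So position 2.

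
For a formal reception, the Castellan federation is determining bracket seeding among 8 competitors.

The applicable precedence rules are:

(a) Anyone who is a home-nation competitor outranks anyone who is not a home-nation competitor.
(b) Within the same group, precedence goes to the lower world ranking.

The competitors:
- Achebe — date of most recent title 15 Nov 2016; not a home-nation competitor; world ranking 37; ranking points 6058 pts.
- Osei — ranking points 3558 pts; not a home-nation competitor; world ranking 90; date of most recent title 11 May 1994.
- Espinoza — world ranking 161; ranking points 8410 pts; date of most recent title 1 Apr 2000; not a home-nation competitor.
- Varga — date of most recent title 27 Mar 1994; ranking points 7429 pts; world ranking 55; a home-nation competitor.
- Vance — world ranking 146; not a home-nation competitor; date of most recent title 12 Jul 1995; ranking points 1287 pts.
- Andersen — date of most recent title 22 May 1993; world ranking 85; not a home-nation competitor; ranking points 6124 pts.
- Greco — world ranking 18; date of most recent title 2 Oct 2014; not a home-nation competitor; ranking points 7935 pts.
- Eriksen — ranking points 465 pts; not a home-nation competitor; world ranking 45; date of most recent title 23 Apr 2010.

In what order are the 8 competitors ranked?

By the first rule: Varga (a home-nation competitor); then Greco, Achebe, Eriksen, Andersen, Osei, Vance and Espinoza (each not a home-nation competitor).
Among Greco, Achebe, Eriksen, Andersen, Osei, Vance and Espinoza, by world ranking (lower first): Greco (18) before Achebe (37) before Eriksen (45) before Andersen (85) before Osei (90) before Vance (146) before Espinoza (161).
Full order: Varga, Greco, Achebe, Eriksen, Andersen, Osei, Vance, Espinoza.

Varga, Greco, Achebe, Eriksen, Andersen, Osei, Vance, Espinoza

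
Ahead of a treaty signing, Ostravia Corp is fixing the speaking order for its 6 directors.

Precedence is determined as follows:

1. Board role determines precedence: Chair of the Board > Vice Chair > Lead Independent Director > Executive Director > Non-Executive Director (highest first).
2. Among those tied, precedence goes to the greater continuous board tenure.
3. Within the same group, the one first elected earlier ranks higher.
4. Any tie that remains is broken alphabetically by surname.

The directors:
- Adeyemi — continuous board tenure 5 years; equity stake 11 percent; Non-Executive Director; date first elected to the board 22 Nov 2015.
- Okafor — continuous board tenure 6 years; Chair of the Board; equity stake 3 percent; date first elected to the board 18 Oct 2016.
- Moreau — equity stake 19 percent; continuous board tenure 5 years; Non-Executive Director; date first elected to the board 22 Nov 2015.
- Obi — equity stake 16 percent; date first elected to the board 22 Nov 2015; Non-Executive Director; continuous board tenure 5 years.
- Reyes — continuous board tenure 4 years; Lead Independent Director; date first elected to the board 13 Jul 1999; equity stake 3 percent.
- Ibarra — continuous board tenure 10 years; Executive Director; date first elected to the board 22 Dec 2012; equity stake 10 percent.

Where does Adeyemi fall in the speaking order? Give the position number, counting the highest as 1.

By board role: Okafor (Chair of the Board); then Reyes (Lead Independent Director); then Ibarra (Executive Director); then Adeyemi, Moreau and Obi (Non-Executive Director).
Adeyemi, Moreau and Obi all have continuous board tenure 5 years, so the next rule applies.
Adeyemi, Moreau and Obi all have date first elected to the board 22 Nov 2015, so the next rule applies.
Among Adeyemi, Moreau and Obi, alphabetically by surname: Adeyemi before Moreau before Obi.
Order: Okafor, Reyes, Ibarra, Adeyemi, Moreau, Obi. So position 4.

4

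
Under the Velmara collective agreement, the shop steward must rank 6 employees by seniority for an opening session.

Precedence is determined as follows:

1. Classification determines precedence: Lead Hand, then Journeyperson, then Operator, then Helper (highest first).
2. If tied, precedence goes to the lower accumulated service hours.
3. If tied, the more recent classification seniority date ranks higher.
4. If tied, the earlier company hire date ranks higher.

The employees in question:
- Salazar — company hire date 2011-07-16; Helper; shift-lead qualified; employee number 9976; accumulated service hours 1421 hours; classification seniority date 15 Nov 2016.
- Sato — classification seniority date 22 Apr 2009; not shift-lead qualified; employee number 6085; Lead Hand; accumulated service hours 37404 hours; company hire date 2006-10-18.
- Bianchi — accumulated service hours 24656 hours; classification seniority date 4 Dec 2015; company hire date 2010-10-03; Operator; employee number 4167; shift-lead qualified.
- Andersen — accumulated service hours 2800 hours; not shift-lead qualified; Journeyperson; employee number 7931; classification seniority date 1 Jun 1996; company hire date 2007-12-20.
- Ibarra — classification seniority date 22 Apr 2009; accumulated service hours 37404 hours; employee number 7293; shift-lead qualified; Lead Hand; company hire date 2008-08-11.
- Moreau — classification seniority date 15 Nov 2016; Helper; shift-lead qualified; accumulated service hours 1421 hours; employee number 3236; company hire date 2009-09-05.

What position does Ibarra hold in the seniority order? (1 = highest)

2

By classification: Sato and Ibarra (Lead Hand); then Andersen (Journeyperson); then Bianchi (Operator); then Moreau and Salazar (Helper).
Sato and Ibarra both have accumulated service hours 37404 hours, so the next rule applies.
Sato and Ibarra both have classification seniority date 22 Apr 2009, so the next rule applies.
Among Sato and Ibarra, by company hire date (earlier first): Sato (2006-10-18) before Ibarra (2008-08-11).
Moreau and Salazar both have accumulated service hours 1421 hours, so the next rule applies.
Moreau and Salazar both have classification seniority date 15 Nov 2016, so the next rule applies.
Among Moreau and Salazar, by company hire date (earlier first): Moreau (2009-09-05) before Salazar (2011-07-16).
Order: Sato, Ibarra, Andersen, Bianchi, Moreau, Salazar. So position 2.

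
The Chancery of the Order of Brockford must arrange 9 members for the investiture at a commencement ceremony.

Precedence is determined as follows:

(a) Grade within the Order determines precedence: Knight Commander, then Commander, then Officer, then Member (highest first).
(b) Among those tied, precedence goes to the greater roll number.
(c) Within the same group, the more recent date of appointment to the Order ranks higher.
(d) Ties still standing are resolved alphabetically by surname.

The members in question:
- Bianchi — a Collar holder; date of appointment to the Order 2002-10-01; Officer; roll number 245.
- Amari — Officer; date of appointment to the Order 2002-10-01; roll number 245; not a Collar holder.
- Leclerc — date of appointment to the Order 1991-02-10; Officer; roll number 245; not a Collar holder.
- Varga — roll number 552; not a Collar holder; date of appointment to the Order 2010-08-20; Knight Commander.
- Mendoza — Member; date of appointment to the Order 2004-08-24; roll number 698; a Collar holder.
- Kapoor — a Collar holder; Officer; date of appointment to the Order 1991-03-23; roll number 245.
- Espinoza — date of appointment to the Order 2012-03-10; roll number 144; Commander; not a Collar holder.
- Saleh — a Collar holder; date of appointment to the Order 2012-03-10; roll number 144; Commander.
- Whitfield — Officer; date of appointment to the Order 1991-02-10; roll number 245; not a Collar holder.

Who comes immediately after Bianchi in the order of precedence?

By grade within the Order: Varga (Knight Commander); then Espinoza and Saleh (Commander); then Amari, Bianchi, Kapoor, Leclerc and Whitfield (Officer); then Mendoza (Member).
Espinoza and Saleh both have roll number 144, so the next rule applies.
Espinoza and Saleh both have date of appointment to the Order 2012-03-10, so the next rule applies.
Among Espinoza and Saleh, alphabetically by surname: Espinoza before Saleh.
Amari, Bianchi, Kapoor, Leclerc and Whitfield all have roll number 245, so the next rule applies.
Among Amari, Bianchi, Kapoor, Leclerc and Whitfield, by date of appointment to the Order (later first): Amari and Bianchi (2002-10-01) before Kapoor (1991-03-23) before Leclerc and Whitfield (1991-02-10).
Among Amari and Bianchi, alphabetically by surname: Amari before Bianchi.
Among Leclerc and Whitfield, alphabetically by surname: Leclerc before Whitfield.
Order: Varga, Espinoza, Saleh, Amari, Bianchi, Kapoor, Leclerc, Whitfield, Mendoza.

Kapoor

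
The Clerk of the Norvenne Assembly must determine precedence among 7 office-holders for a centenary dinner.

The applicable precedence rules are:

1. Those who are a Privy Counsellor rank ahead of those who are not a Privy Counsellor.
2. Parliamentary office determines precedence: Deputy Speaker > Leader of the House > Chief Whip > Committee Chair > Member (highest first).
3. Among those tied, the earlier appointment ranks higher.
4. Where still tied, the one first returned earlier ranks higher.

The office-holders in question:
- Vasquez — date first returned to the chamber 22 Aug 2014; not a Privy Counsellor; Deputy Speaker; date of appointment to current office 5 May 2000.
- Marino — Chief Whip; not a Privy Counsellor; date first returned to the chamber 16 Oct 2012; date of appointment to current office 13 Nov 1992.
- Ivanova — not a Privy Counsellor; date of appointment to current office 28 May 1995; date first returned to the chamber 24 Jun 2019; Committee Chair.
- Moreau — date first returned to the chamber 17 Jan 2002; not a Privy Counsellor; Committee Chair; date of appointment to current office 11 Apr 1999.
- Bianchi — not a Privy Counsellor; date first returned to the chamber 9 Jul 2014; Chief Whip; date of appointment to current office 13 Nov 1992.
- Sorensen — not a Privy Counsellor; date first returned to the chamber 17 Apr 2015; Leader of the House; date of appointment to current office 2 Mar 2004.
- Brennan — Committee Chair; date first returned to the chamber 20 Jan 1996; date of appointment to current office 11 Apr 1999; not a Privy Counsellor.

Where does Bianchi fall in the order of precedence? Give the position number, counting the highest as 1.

By the first rule: Vasquez, Sorensen, Marino, Bianchi, Ivanova, Brennan and Moreau (each not a Privy Counsellor).
Among Vasquez, Sorensen, Marino, Bianchi, Ivanova, Brennan and Moreau, by parliamentary office: Vasquez (Deputy Speaker) before Sorensen (Leader of the House) before Marino and Bianchi (Chief Whip) before Ivanova, Brennan and Moreau (Committee Chair).
Marino and Bianchi both have date of appointment to current office 13 Nov 1992, so the next rule applies.
Among Marino and Bianchi, by date first returned to the chamber (earlier first): Marino (16 Oct 2012) before Bianchi (9 Jul 2014).
Among Ivanova, Brennan and Moreau, by date of appointment to current office (earlier first): Ivanova (28 May 1995) before Brennan and Moreau (11 Apr 1999).
Among Brennan and Moreau, by date first returned to the chamber (earlier first): Brennan (20 Jan 1996) before Moreau (17 Jan 2002).
Order: Vasquez, Sorensen, Marino, Bianchi, Ivanova, Brennan, Moreau. So position 4.

4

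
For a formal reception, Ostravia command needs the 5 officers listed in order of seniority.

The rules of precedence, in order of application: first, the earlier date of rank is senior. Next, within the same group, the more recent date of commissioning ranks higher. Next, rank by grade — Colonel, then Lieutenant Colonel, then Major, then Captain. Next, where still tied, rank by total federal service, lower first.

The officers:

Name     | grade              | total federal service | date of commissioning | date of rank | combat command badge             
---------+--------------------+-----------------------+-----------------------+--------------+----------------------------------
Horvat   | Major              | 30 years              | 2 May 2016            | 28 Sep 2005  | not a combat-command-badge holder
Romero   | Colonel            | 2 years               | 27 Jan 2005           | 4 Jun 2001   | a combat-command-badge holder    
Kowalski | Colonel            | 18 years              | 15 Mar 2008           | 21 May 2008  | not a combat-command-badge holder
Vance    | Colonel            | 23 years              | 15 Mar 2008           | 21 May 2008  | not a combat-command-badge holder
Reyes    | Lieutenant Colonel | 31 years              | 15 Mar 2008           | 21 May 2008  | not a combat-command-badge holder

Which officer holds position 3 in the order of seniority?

By date of rank (earlier first): Romero (4 Jun 2001); then Horvat (28 Sep 2005); then Kowalski, Vance and Reyes (each 21 May 2008).
Kowalski, Vance and Reyes all have date of commissioning 15 Mar 2008, so the next rule applies.
Among Kowalski, Vance and Reyes, by grade: Kowalski and Vance (Colonel) before Reyes (Lieutenant Colonel).
Among Kowalski and Vance, by total federal service (lower first): Kowalski (18 years) before Vance (23 years).
Order: Romero, Horvat, Kowalski, Vance, Reyes.

Kowalski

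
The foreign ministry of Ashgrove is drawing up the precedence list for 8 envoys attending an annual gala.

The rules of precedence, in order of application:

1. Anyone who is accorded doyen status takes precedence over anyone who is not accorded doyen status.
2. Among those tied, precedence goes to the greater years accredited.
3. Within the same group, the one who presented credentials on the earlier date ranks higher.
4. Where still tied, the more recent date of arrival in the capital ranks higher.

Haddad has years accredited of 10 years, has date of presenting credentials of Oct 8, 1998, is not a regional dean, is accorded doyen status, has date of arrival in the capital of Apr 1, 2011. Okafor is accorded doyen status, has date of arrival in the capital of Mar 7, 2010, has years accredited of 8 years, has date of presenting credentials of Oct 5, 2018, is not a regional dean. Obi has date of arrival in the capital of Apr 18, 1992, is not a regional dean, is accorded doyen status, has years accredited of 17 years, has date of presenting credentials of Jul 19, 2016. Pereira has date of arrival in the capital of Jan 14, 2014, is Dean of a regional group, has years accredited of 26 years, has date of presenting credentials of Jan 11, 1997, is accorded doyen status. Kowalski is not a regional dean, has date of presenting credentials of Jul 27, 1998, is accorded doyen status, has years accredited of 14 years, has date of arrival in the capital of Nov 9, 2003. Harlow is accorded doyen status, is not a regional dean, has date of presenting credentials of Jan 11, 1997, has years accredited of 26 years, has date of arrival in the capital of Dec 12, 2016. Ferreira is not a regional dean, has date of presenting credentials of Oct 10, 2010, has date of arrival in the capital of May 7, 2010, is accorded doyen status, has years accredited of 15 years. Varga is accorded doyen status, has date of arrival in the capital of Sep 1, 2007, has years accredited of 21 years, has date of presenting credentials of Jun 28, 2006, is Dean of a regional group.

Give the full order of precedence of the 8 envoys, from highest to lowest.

Harlow, Pereira, Varga, Obi, Ferreira, Kowalski, Haddad, Okafor

By the first rule: Harlow, Pereira, Varga, Obi, Ferreira, Kowalski, Haddad and Okafor (each accorded doyen status).
Among Harlow, Pereira, Varga, Obi, Ferreira, Kowalski, Haddad and Okafor, by years accredited (higher first): Harlow and Pereira (26 years) before Varga (21 years) before Obi (17 years) before Ferreira (15 years) before Kowalski (14 years) before Haddad (10 years) before Okafor (8 years).
Harlow and Pereira both have date of presenting credentials Jan 11, 1997, so the next rule applies.
Among Harlow and Pereira, by date of arrival in the capital (later first): Harlow (Dec 12, 2016) before Pereira (Jan 14, 2014).
Full order: Harlow, Pereira, Varga, Obi, Ferreira, Kowalski, Haddad, Okafor.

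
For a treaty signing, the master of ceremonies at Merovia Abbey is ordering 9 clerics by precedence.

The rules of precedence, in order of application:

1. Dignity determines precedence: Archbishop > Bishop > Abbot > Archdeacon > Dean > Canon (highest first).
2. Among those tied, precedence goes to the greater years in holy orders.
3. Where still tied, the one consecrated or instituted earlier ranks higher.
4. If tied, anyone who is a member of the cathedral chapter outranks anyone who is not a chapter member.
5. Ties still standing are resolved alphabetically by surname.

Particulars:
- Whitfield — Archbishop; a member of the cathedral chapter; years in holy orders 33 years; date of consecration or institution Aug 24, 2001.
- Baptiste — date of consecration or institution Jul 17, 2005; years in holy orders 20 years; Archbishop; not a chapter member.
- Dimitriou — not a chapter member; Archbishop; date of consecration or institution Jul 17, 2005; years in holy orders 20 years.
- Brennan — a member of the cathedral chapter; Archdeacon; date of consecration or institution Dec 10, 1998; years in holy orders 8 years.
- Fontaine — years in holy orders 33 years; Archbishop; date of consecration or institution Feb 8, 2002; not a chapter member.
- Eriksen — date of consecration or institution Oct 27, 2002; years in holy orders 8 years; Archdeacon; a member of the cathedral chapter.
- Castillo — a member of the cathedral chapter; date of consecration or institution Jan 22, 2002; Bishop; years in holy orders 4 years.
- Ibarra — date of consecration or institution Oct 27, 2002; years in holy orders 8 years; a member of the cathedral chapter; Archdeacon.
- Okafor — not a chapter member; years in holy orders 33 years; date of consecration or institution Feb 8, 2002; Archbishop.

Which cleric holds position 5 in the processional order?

By dignity: Whitfield, Fontaine, Okafor, Baptiste and Dimitriou (Archbishop); then Castillo (Bishop); then Brennan, Eriksen and Ibarra (Archdeacon).
Among Whitfield, Fontaine, Okafor, Baptiste and Dimitriou, by years in holy orders (higher first): Whitfield, Fontaine and Okafor (33 years) before Baptiste and Dimitriou (20 years).
Among Whitfield, Fontaine and Okafor, by date of consecration or institution (earlier first): Whitfield (Aug 24, 2001) before Fontaine and Okafor (Feb 8, 2002).
Fontaine and Okafor are each not a chapter member, so the next rule applies.
Among Fontaine and Okafor, alphabetically by surname: Fontaine before Okafor.
Baptiste and Dimitriou both have date of consecration or institution Jul 17, 2005, so the next rule applies.
Baptiste and Dimitriou are each not a chapter member, so the next rule applies.
Among Baptiste and Dimitriou, alphabetically by surname: Baptiste before Dimitriou.
Brennan, Eriksen and Ibarra all have years in holy orders 8 years, so the next rule applies.
Among Brennan, Eriksen and Ibarra, by date of consecration or institution (earlier first): Brennan (Dec 10, 1998) before Eriksen and Ibarra (Oct 27, 2002).
Eriksen and Ibarra are each a member of the cathedral chapter, so the next rule applies.
Among Eriksen and Ibarra, alphabetically by surname: Eriksen before Ibarra.
Order: Whitfield, Fontaine, Okafor, Baptiste, Dimitriou, Castillo, Brennan, Eriksen, Ibarra.

Dimitriou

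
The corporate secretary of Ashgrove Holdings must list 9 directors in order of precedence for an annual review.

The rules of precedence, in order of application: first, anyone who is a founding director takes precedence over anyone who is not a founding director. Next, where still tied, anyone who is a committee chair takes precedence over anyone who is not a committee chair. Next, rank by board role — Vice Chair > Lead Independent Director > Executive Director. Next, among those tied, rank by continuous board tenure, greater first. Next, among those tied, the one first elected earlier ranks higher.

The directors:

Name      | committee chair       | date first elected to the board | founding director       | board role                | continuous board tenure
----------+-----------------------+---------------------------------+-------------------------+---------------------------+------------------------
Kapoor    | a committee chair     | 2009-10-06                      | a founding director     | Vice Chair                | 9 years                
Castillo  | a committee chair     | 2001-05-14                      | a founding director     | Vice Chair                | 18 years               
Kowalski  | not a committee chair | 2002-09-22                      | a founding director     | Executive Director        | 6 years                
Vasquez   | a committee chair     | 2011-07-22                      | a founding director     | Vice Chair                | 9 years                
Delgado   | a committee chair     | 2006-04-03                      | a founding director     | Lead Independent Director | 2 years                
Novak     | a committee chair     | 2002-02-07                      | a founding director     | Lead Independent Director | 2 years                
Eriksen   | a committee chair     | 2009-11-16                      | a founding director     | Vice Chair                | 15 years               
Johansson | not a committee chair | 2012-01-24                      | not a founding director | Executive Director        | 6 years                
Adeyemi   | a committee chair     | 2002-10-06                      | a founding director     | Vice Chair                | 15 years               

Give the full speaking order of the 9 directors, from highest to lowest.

By the first rule: Castillo, Adeyemi, Eriksen, Kapoor, Vasquez, Novak, Delgado and Kowalski (each a founding director); then Johansson (not a founding director).
Among Castillo, Adeyemi, Eriksen, Kapoor, Vasquez, Novak, Delgado and Kowalski, a committee chair before not a committee chair: Castillo, Adeyemi, Eriksen, Kapoor, Vasquez, Novak and Delgado (a committee chair) before Kowalski (not a committee chair).
Among Castillo, Adeyemi, Eriksen, Kapoor, Vasquez, Novak and Delgado, by board role: Castillo, Adeyemi, Eriksen, Kapoor and Vasquez (Vice Chair) before Novak and Delgado (Lead Independent Director).
Among Castillo, Adeyemi, Eriksen, Kapoor and Vasquez, by continuous board tenure (higher first): Castillo (18 years) before Adeyemi and Eriksen (15 years) before Kapoor and Vasquez (9 years).
Among Adeyemi and Eriksen, by date first elected to the board (earlier first): Adeyemi (2002-10-06) before Eriksen (2009-11-16).
Among Kapoor and Vasquez, by date first elected to the board (earlier first): Kapoor (2009-10-06) before Vasquez (2011-07-22).
Novak and Delgado both have continuous board tenure 2 years, so the next rule applies.
Among Novak and Delgado, by date first elected to the board (earlier first): Novak (2002-02-07) before Delgado (2006-04-03).
Full order: Castillo, Adeyemi, Eriksen, Kapoor, Vasquez, Novak, Delgado, Kowalski, Johansson.

Castillo, Adeyemi, Eriksen, Kapoor, Vasquez, Novak, Delgado, Kowalski, Johansson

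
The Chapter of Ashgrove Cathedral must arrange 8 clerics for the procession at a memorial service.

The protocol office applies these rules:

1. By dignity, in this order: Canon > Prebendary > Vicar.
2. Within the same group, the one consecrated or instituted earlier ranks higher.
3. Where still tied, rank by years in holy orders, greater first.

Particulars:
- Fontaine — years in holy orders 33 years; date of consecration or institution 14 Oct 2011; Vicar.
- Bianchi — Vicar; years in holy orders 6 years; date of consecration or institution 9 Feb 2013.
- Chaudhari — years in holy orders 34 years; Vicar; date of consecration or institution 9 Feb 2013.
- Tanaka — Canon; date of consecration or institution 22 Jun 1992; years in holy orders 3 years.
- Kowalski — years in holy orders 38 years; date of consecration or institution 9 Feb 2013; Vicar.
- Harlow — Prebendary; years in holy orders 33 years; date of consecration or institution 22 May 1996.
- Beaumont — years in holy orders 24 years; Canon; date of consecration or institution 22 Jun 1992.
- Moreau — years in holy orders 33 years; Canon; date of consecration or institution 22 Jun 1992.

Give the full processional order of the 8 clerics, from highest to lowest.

By dignity: Moreau, Beaumont and Tanaka (Canon); then Harlow (Prebendary); then Fontaine, Kowalski, Chaudhari and Bianchi (Vicar).
Moreau, Beaumont and Tanaka all have date of consecration or institution 22 Jun 1992, so the next rule applies.
Among Moreau, Beaumont and Tanaka, by years in holy orders (higher first): Moreau (33 years) before Beaumont (24 years) before Tanaka (3 years).
Among Fontaine, Kowalski, Chaudhari and Bianchi, by date of consecration or institution (earlier first): Fontaine (14 Oct 2011) before Kowalski, Chaudhari and Bianchi (9 Feb 2013).
Among Kowalski, Chaudhari and Bianchi, by years in holy orders (higher first): Kowalski (38 years) before Chaudhari (34 years) before Bianchi (6 years).
Full order: Moreau, Beaumont, Tanaka, Harlow, Fontaine, Kowalski, Chaudhari, Bianchi.

Moreau, Beaumont, Tanaka, Harlow, Fontaine, Kowalski, Chaudhari, Bianchi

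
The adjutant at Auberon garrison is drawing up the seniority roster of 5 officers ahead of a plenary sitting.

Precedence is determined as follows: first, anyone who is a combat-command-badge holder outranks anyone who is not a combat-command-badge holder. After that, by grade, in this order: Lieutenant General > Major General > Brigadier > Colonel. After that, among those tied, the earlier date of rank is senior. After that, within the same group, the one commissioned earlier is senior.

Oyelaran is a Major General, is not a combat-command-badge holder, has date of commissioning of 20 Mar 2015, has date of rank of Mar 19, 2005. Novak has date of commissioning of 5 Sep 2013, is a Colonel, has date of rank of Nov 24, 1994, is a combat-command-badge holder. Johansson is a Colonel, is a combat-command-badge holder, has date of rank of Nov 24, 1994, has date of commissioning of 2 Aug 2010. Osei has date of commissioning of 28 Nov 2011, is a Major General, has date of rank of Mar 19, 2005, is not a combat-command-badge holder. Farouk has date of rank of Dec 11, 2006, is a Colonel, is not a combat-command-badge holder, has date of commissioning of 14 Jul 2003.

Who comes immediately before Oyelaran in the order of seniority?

Osei

By the first rule: Johansson and Novak (both a combat-command-badge holder); then Osei, Oyelaran and Farouk (each not a combat-command-badge holder).
Johansson and Novak are each Colonel, so the next rule applies.
Johansson and Novak both have date of rank Nov 24, 1994, so the next rule applies.
Among Johansson and Novak, by date of commissioning (earlier first): Johansson (2 Aug 2010) before Novak (5 Sep 2013).
Among Osei, Oyelaran and Farouk, by grade: Osei and Oyelaran (Major General) before Farouk (Colonel).
Osei and Oyelaran both have date of rank Mar 19, 2005, so the next rule applies.
Among Osei and Oyelaran, by date of commissioning (earlier first): Osei (28 Nov 2011) before Oyelaran (20 Mar 2015).
Order: Johansson, Novak, Osei, Oyelaran, Farouk.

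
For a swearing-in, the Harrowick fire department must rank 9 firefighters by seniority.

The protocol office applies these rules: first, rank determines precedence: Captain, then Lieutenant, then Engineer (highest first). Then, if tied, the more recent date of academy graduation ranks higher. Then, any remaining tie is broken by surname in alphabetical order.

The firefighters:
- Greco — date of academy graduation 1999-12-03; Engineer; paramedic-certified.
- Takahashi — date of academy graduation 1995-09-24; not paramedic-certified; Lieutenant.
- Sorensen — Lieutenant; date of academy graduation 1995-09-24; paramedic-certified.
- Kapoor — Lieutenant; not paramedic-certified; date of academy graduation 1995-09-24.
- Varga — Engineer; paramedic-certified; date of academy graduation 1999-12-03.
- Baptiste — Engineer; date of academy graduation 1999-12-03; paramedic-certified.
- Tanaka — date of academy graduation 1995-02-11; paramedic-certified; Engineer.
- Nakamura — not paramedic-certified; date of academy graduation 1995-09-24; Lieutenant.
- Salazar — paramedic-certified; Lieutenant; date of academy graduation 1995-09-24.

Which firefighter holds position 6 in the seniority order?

By rank: Kapoor, Nakamura, Salazar, Sorensen and Takahashi (Lieutenant); then Baptiste, Greco, Varga and Tanaka (Engineer).
Kapoor, Nakamura, Salazar, Sorensen and Takahashi all have date of academy graduation 1995-09-24, so the next rule applies.
Among Kapoor, Nakamura, Salazar, Sorensen and Takahashi, alphabetically by surname: Kapoor before Nakamura before Salazar before Sorensen before Takahashi.
Among Baptiste, Greco, Varga and Tanaka, by date of academy graduation (later first): Baptiste, Greco and Varga (1999-12-03) before Tanaka (1995-02-11).
Among Baptiste, Greco and Varga, alphabetically by surname: Baptiste before Greco before Varga.
Order: Kapoor, Nakamura, Salazar, Sorensen, Takahashi, Baptiste, Greco, Varga, Tanaka.

Baptiste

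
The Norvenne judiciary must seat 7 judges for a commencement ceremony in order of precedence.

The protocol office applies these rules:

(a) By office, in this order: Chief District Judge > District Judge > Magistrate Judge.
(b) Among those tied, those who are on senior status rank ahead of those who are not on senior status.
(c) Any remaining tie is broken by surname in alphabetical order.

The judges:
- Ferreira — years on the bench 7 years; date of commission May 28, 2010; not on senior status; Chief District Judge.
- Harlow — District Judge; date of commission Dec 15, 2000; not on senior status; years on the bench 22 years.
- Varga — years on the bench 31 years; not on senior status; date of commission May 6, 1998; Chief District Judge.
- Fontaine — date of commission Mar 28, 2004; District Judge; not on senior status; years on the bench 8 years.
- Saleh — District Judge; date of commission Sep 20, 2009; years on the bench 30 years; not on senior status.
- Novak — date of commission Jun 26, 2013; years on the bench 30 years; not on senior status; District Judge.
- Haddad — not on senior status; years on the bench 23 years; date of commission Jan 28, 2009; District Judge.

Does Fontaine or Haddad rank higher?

Fontaine

By office: Ferreira and Varga (Chief District Judge); then Fontaine, Haddad, Harlow, Novak and Saleh (District Judge).
Ferreira and Varga are each not on senior status, so the next rule applies.
Among Ferreira and Varga, alphabetically by surname: Ferreira before Varga.
Fontaine, Haddad, Harlow, Novak and Saleh are each not on senior status, so the next rule applies.
Among Fontaine, Haddad, Harlow, Novak and Saleh, alphabetically by surname: Fontaine before Haddad before Harlow before Novak before Saleh.
So Fontaine takes precedence.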